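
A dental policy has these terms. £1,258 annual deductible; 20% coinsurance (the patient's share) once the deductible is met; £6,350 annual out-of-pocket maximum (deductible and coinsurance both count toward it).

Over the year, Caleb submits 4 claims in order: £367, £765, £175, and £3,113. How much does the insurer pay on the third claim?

#1 (£367): all of it applies to the deductible. Cost to patient: £367. OOP to date £367. Insurer: £367 − £367 = £0.
#2 (£765): all of it applies to the deductible. Patient pays £765; OOP now £1,132. Insurer: £765 − £765 = £0.
#3 (£175): £126 to deductible, leaving £49; coinsurance £49 × 20% = £9.80. Patient pays £135.80; OOP now £1,267.80. Plan pays £175 − £135.80 = £39.20.

£39.20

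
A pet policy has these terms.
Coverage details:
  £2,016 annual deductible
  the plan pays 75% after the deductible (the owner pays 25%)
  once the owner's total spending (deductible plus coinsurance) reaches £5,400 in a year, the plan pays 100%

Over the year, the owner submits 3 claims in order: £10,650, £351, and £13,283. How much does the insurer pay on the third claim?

Claim 1 (£10,650): £2,016 finishes the deductible; £8,634 goes to coinsurance; owner's 25% is £2,158.50. Owner pays £4,174.50; OOP now £4,174.50. Plan pays £10,650 − £4,174.50 = £6,475.50.
Claim 2 (£351): deductible already satisfied, so owner's share is 25% × £351 = £87.75. Owner pays £87.75; OOP now £4,262.25. Plan pays £351 − £87.75 = £263.25.
Claim 3 (£13,283): deductible already satisfied, so owner's share is 25% × £13,283 = £3,320.75. OOP would hit £7,583 > £5,400, so the cap limits the owner to £5,400 − £4,262.25 = £1,137.75. Insurer: £13,283 − £1,137.75 = £12,145.25.

£12,145.25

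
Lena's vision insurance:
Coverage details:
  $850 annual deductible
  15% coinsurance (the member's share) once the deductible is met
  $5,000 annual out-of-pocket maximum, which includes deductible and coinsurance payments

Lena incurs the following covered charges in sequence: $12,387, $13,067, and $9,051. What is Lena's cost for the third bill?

$459.40

Claim 1 ($12,387): $850 finishes the deductible; $11,537 goes to coinsurance; coinsurance $11,537 × 15% = $1,730.55. Member pays $2,580.55; OOP now $2,580.55.
Claim 2 ($13,067): deductible met; 15% of $13,067 = $1,960.05. Member pays $1,960.05; OOP now $4,540.60.
Claim 3 ($9,051): deductible met; 15% of $9,051 = $1,357.65. That would push OOP to $5,898.25, over the $5,000 cap, so member pays $5,000 − $4,540.60 = $459.40.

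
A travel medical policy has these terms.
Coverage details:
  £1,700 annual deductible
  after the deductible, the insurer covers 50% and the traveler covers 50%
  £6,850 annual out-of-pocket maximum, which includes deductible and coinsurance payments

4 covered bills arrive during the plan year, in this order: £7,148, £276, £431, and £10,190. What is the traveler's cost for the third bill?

Claim 1 (£7,148): £1,700 to deductible, leaving £5,448; 50% of £5,448 = £2,724. Cost to traveler: £4,424. OOP to date £4,424.
Claim 2 (£276): 50% coinsurance on £276 = £138. Traveler pays £138; OOP now £4,562.
Claim 3 (£431): 50% coinsurance on £431 = £215.50. Traveler pays £215.50; OOP now £4,777.50.

£215.50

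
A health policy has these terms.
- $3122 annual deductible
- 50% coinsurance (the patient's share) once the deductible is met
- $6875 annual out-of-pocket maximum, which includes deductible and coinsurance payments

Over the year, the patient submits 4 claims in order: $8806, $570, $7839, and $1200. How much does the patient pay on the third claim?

Claim 1 ($8806): $3122 to deductible, leaving $5684; patient's 50% is $2842. Patient owes $5964 (running OOP $5964).
Claim 2 ($570): 50% coinsurance on $570 = $285. Patient pays $285; OOP now $6249.
Claim 3 ($7839): deductible met; 50% of $7839 = $3919.50. Adding that to $6249 gives $10168.50, past the $6875 cap; patient pays only $6875 − $6249 = $626.

$626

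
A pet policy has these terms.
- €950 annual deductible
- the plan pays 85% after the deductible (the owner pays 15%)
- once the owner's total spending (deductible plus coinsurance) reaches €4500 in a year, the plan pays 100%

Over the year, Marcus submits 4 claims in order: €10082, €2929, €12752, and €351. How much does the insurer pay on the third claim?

€11011.15

Bill 1, €10082: €950 to deductible, leaving €9132; owner's 15% is €1369.80. Owner owes €2319.80 (running OOP €2319.80). Insurer: €10082 − €2319.80 = €7762.20.
Bill 2, €2929: deductible already satisfied, so owner's share is 15% × €2929 = €439.35. Owner owes €439.35 (running OOP €2759.15). Insurer: €2929 − €439.35 = €2489.65.
Bill 3, €12752: 15% coinsurance on €12752 = €1912.80. That would push OOP to €4671.95, over the €4500 cap, so owner pays €4500 − €2759.15 = €1740.85. Plan pays €12752 − €1740.85 = €11011.15.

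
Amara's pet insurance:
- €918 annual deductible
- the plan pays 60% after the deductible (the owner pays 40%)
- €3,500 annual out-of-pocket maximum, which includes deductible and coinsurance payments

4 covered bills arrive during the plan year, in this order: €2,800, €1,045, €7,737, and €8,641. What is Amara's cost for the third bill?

€1,411.20

#1 (€2,800): deductible takes €918, €1,882 remains; owner's 40% is €752.80. Owner owes €1,670.80 (running OOP €1,670.80).
#2 (€1,045): deductible already satisfied, so owner's share is 40% × €1,045 = €418. Owner owes €418 (running OOP €2,088.80).
#3 (€7,737): deductible already satisfied, so owner's share is 40% × €7,737 = €3,094.80. OOP would hit €5,183.60 > €3,500, so the cap limits the owner to €3,500 − €2,088.80 = €1,411.20.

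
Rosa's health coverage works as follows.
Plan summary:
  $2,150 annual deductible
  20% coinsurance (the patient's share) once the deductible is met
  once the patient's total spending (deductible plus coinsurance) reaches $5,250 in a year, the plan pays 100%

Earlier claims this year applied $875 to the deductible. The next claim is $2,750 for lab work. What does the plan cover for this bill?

$875 of the $2,150 deductible is already met, leaving $1,275.
That leaves $2,750 − $1,275 = $1,475 for coinsurance.
20% of $1,475 = $295 falls to the patient.
Patient responsibility before any cap: $1,275 + $295 = $1,570.
Total out-of-pocket so far would be $875 + $1,570 = $2,445, below the $5,250 cap — no reduction.
The plan picks up $2,750 − $1,570 = $1,180.

$1,180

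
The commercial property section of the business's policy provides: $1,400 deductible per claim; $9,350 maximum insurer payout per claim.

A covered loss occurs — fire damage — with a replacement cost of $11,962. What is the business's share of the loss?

$2,612

After the deductible, $11,962 − $1,400 = $10,562 remains.
$10,562 exceeds the $9,350 limit, so the insurer pays the limit: $9,350.
Out of pocket: $11,962 − $9,350 = $2,612.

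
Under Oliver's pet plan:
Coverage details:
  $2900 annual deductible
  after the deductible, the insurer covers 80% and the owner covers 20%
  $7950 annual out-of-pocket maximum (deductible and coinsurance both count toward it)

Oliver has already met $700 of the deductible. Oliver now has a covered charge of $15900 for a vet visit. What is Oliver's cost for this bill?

$700 of the $2900 deductible is already met, leaving $2200.
The remaining $13700 (= $15900 − $2200) moves to coinsurance.
Coinsurance: $13700 × 20% = $2740.
That puts the owner's cost at $2200 + $2740 = $4940 before any cap.
Cumulative spending $700 + $4940 = $5640 stays under the $7950 maximum.

$4940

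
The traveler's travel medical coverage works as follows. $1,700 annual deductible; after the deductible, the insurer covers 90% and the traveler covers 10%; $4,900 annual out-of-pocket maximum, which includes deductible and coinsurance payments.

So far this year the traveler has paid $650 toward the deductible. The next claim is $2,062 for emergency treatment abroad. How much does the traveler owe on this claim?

$1,151.20

Deductible still to meet: $1,700 − $650 = $1,050.
That leaves $2,062 − $1,050 = $1,012 for coinsurance.
10% of $1,012 = $101.20 falls to the traveler.
So the traveler owes $1,050 + $101.20 = $1,151.20 before any cap.
Cumulative spending $650 + $1,151.20 = $1,801.20 stays under the $4,900 maximum.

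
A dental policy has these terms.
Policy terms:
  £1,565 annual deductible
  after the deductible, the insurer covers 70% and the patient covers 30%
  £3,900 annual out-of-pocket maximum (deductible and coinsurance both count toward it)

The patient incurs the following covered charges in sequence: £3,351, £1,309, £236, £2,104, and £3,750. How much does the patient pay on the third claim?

Claim 1 (£3,351): £1,565 finishes the deductible; £1,786 goes to coinsurance; coinsurance £1,786 × 30% = £535.80. Patient pays £2,100.80; OOP now £2,100.80.
Claim 2 (£1,309): deductible already satisfied, so patient's share is 30% × £1,309 = £392.70. Cost to patient: £392.70. OOP to date £2,493.50.
Claim 3 (£236): deductible met; 30% of £236 = £70.80. Patient owes £70.80 (running OOP £2,564.30).

£70.80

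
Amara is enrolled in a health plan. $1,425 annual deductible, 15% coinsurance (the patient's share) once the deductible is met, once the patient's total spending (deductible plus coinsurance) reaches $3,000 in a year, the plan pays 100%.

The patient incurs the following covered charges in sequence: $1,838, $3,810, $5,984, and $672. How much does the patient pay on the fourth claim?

$43.95

Claim 1 — $1,838: $1,425 to deductible, leaving $413; 15% of $413 = $61.95. Patient pays $1,486.95; OOP now $1,486.95.
Claim 2 — $3,810: deductible already satisfied, so patient's share is 15% × $3,810 = $571.50. Cost to patient: $571.50. OOP to date $2,058.45.
Claim 3 — $5,984: deductible met; 15% of $5,984 = $897.60. Patient owes $897.60 (running OOP $2,956.05).
Claim 4 — $672: deductible met; 15% of $672 = $100.80. That would push OOP to $3,056.85, over the $3,000 cap, so patient pays $3,000 − $2,956.05 = $43.95.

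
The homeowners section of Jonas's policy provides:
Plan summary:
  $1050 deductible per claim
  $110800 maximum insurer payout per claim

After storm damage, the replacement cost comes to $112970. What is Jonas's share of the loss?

$2170

After the deductible, $112970 − $1050 = $111920 remains.
Since $111920 > $110800, the payout is capped at $110800.
Homeowner's share is the uncovered remainder: $112970 − $110800 = $2170.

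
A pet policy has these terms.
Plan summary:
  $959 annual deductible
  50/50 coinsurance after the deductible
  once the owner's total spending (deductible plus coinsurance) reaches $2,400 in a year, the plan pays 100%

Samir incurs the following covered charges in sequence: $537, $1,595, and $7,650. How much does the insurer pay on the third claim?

#1 ($537): all of it applies to the deductible. Cost to owner: $537. OOP to date $537. Insurer: $537 − $537 = $0.
#2 ($1,595): deductible takes $422, $1,173 remains; coinsurance $1,173 × 50% = $586.50. Cost to owner: $1,008.50. OOP to date $1,545.50. Insurer: $1,595 − $1,008.50 = $586.50.
#3 ($7,650): 50% coinsurance on $7,650 = $3,825. OOP would hit $5,370.50 > $2,400, so the cap limits the owner to $2,400 − $1,545.50 = $854.50. Plan pays $7,650 − $854.50 = $6,795.50.

$6,795.50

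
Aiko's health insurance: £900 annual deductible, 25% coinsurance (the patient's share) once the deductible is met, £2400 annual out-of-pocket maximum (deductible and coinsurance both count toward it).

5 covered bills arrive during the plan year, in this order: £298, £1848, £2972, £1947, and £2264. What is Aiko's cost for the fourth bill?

Bill 1, £298: entire amount goes to the deductible. Cost to patient: £298. OOP to date £298.
Bill 2, £1848: £602 finishes the deductible; £1246 goes to coinsurance; coinsurance £1246 × 25% = £311.50. Patient pays £913.50; OOP now £1211.50.
Bill 3, £2972: deductible met; 25% of £2972 = £743. Cost to patient: £743. OOP to date £1954.50.
Bill 4, £1947: deductible already satisfied, so patient's share is 25% × £1947 = £486.75. OOP would hit £2441.25 > £2400, so the cap limits the patient to £2400 − £1954.50 = £445.50.

£445.50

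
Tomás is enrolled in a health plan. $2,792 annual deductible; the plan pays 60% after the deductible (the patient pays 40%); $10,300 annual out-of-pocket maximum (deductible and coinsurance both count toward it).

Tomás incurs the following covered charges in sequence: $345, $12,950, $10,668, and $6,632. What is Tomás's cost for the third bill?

$3,306.80

Bill 1, $345: entire amount goes to the deductible. Cost to patient: $345. OOP to date $345.
Bill 2, $12,950: deductible takes $2,447, $10,503 remains; 40% of $10,503 = $4,201.20. Patient pays $6,648.20; OOP now $6,993.20.
Bill 3, $10,668: deductible met; 40% of $10,668 = $4,267.20. That would push OOP to $11,260.40, over the $10,300 cap, so patient pays $10,300 − $6,993.20 = $3,306.80.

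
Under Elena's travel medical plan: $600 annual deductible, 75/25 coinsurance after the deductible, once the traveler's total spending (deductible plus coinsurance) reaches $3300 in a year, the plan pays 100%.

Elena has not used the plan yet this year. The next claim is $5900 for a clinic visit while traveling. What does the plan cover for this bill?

Nothing has been paid toward the $600 deductible, so the first $600 of this charge is applied there.
After the $600 deductible portion, $5900 − $600 = $5300 is subject to coinsurance.
25% of $5300 = $1325 falls to the traveler.
That puts the traveler's cost at $600 + $1325 = $1925 before any cap.
Cumulative spending $0 + $1925 = $1925 stays under the $3300 maximum.
The plan picks up $5900 − $1925 = $3975.

$3975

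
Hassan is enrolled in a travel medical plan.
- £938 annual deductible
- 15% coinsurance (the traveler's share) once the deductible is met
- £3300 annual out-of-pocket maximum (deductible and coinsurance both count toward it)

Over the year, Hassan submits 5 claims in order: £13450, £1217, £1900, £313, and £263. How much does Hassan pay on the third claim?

£285

Bill 1, £13450: £938 finishes the deductible; £12512 goes to coinsurance; traveler's 15% is £1876.80. Cost to traveler: £2814.80. OOP to date £2814.80.
Bill 2, £1217: deductible already satisfied, so traveler's share is 15% × £1217 = £182.55. Traveler owes £182.55 (running OOP £2997.35).
Bill 3, £1900: 15% coinsurance on £1900 = £285. Traveler owes £285 (running OOP £3282.35).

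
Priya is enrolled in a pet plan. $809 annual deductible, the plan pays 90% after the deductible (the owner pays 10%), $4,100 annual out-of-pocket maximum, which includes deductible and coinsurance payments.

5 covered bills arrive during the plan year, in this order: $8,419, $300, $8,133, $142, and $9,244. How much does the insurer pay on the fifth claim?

#1 ($8,419): $809 finishes the deductible; $7,610 goes to coinsurance; owner's 10% is $761. Owner pays $1,570; OOP now $1,570. Plan pays $8,419 − $1,570 = $6,849.
#2 ($300): 10% coinsurance on $300 = $30. Owner pays $30; OOP now $1,600. Insurer: $300 − $30 = $270.
#3 ($8,133): 10% coinsurance on $8,133 = $813.30. Owner owes $813.30 (running OOP $2,413.30). Insurer: $8,133 − $813.30 = $7,319.70.
#4 ($142): 10% coinsurance on $142 = $14.20. Owner owes $14.20 (running OOP $2,427.50). Plan pays $142 − $14.20 = $127.80.
#5 ($9,244): deductible already satisfied, so owner's share is 10% × $9,244 = $924.40. Owner owes $924.40 (running OOP $3,351.90). Insurer: $9,244 − $924.40 = $8,319.60.

$8,319.60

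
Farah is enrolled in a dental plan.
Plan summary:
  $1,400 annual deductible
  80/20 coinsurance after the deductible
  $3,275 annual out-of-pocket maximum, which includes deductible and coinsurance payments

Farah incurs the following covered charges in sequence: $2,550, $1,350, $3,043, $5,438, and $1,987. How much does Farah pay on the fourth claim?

Claim 1 — $2,550: $1,400 to deductible, leaving $1,150; patient's 20% is $230. Cost to patient: $1,630. OOP to date $1,630.
Claim 2 — $1,350: deductible already satisfied, so patient's share is 20% × $1,350 = $270. Patient pays $270; OOP now $1,900.
Claim 3 — $3,043: deductible already satisfied, so patient's share is 20% × $3,043 = $608.60. Patient owes $608.60 (running OOP $2,508.60).
Claim 4 — $5,438: deductible met; 20% of $5,438 = $1,087.60. OOP would hit $3,596.20 > $3,275, so the cap limits the patient to $3,275 − $2,508.60 = $766.40.

$766.40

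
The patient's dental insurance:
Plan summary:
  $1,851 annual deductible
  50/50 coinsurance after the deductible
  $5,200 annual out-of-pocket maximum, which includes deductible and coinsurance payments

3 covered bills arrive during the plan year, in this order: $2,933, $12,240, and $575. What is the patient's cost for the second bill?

Bill 1, $2,933: deductible takes $1,851, $1,082 remains; patient's 50% is $541. Cost to patient: $2,392. OOP to date $2,392.
Bill 2, $12,240: deductible already satisfied, so patient's share is 50% × $12,240 = $6,120. Adding that to $2,392 gives $8,512, past the $5,200 cap; patient pays only $5,200 − $2,392 = $2,808.

$2,808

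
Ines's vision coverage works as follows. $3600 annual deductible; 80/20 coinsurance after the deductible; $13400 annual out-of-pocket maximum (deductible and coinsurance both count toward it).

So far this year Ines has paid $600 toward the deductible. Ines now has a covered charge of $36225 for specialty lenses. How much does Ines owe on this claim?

$600 of the $3600 deductible is already met, leaving $3000.
That leaves $36225 − $3000 = $33225 for coinsurance.
Coinsurance: $33225 × 20% = $6645.
That puts the member's cost at $3000 + $6645 = $9645 before any cap.
Cumulative spending $600 + $9645 = $10245 stays under the $13400 maximum.

$9645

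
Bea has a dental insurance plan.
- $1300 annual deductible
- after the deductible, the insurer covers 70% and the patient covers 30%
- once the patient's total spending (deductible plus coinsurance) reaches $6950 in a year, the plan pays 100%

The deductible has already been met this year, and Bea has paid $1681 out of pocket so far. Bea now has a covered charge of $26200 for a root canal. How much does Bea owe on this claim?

$5269

With the deductible met, the entire $26200 is subject to coinsurance.
Patient's 30% share of $26200 is $7860.
Year-to-date out-of-pocket would reach $1681 + $7860 = $9541, above the $6950 maximum, so the patient pays only $6950 − $1681 = $5269.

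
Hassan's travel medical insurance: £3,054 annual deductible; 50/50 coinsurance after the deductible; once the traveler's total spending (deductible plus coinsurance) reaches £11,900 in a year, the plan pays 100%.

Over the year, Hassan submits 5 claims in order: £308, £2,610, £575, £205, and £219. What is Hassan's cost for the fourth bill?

Claim 1 (£308): entire amount goes to the deductible. Traveler pays £308; OOP now £308.
Claim 2 (£2,610): fully absorbed by the deductible. Traveler owes £2,610 (running OOP £2,918).
Claim 3 (£575): deductible takes £136, £439 remains; traveler's 50% is £219.50. Traveler pays £355.50; OOP now £3,273.50.
Claim 4 (£205): deductible already satisfied, so traveler's share is 50% × £205 = £102.50. Traveler pays £102.50; OOP now £3,376.

£102.50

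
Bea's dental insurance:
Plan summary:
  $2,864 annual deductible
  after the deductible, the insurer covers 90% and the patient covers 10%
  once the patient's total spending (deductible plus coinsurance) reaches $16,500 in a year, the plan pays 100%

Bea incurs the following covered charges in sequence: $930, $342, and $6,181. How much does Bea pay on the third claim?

Claim 1 — $930: entire amount goes to the deductible. Patient pays $930; OOP now $930.
Claim 2 — $342: entire amount goes to the deductible. Cost to patient: $342. OOP to date $1,272.
Claim 3 — $6,181: $1,592 finishes the deductible; $4,589 goes to coinsurance; patient's 10% is $458.90. Patient owes $2,050.90 (running OOP $3,322.90).

$2,050.90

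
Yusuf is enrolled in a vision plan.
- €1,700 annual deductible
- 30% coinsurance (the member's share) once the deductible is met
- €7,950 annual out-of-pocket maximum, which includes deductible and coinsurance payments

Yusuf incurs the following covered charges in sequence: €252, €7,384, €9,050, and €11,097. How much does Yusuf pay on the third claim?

#1 (€252): entire amount goes to the deductible. Member pays €252; OOP now €252.
#2 (€7,384): €1,448 finishes the deductible; €5,936 goes to coinsurance; 30% of €5,936 = €1,780.80. Cost to member: €3,228.80. OOP to date €3,480.80.
#3 (€9,050): deductible already satisfied, so member's share is 30% × €9,050 = €2,715. Cost to member: €2,715. OOP to date €6,195.80.

€2,715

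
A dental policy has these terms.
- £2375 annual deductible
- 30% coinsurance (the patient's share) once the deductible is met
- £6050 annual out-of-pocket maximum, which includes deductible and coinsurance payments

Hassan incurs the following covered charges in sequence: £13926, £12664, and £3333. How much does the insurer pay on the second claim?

Claim 1 — £13926: £2375 finishes the deductible; £11551 goes to coinsurance; coinsurance £11551 × 30% = £3465.30. Cost to patient: £5840.30. OOP to date £5840.30. Insurer: £13926 − £5840.30 = £8085.70.
Claim 2 — £12664: deductible met; 30% of £12664 = £3799.20. OOP would hit £9639.50 > £6050, so the cap limits the patient to £6050 − £5840.30 = £209.70. Plan pays £12664 − £209.70 = £12454.30.

£12454.30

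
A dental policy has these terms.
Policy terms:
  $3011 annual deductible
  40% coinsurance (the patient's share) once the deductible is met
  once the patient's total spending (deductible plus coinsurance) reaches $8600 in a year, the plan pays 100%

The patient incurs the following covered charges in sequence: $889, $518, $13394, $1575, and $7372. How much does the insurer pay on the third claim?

$7074

Bill 1, $889: fully absorbed by the deductible. Cost to patient: $889. OOP to date $889. Plan pays $889 − $889 = $0.
Bill 2, $518: entire amount goes to the deductible. Patient pays $518; OOP now $1407. Insurer: $518 − $518 = $0.
Bill 3, $13394: $1604 finishes the deductible; $11790 goes to coinsurance; coinsurance $11790 × 40% = $4716. Patient owes $6320 (running OOP $7727). Insurer: $13394 − $6320 = $7074.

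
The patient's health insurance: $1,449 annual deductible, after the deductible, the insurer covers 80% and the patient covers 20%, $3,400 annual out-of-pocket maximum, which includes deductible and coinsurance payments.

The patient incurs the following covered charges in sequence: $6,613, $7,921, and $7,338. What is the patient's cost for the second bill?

Claim 1 — $6,613: $1,449 finishes the deductible; $5,164 goes to coinsurance; coinsurance $5,164 × 20% = $1,032.80. Patient owes $2,481.80 (running OOP $2,481.80).
Claim 2 — $7,921: deductible met; 20% of $7,921 = $1,584.20. OOP would hit $4,066 > $3,400, so the cap limits the patient to $3,400 − $2,481.80 = $918.20.

$918.20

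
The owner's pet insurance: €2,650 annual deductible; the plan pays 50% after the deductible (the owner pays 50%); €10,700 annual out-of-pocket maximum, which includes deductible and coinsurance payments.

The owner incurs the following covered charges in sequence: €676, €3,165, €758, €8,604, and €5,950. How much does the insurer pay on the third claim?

Claim 1 (€676): all of it applies to the deductible. Owner owes €676 (running OOP €676). Plan pays €676 − €676 = €0.
Claim 2 (€3,165): €1,974 to deductible, leaving €1,191; coinsurance €1,191 × 50% = €595.50. Owner pays €2,569.50; OOP now €3,245.50. Insurer: €3,165 − €2,569.50 = €595.50.
Claim 3 (€758): deductible met; 50% of €758 = €379. Owner pays €379; OOP now €3,624.50. Plan pays €758 − €379 = €379.

€379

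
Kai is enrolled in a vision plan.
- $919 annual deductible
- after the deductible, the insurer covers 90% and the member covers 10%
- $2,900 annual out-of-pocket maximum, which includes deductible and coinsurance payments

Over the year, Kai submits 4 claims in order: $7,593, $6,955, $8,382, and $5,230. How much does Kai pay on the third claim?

Bill 1, $7,593: $919 finishes the deductible; $6,674 goes to coinsurance; 10% of $6,674 = $667.40. Cost to member: $1,586.40. OOP to date $1,586.40.
Bill 2, $6,955: deductible already satisfied, so member's share is 10% × $6,955 = $695.50. Cost to member: $695.50. OOP to date $2,281.90.
Bill 3, $8,382: 10% coinsurance on $8,382 = $838.20. That would push OOP to $3,120.10, over the $2,900 cap, so member pays $2,900 − $2,281.90 = $618.10.

$618.10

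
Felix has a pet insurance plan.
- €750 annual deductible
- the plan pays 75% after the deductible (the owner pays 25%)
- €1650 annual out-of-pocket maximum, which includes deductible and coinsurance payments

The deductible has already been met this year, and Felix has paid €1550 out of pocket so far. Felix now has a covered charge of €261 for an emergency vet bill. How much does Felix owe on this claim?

€65.25

With the deductible met, the entire €261 is subject to coinsurance.
25% of €261 = €65.25 falls to the owner.
Total out-of-pocket so far would be €1550 + €65.25 = €1615.25, below the €1650 cap — no reduction.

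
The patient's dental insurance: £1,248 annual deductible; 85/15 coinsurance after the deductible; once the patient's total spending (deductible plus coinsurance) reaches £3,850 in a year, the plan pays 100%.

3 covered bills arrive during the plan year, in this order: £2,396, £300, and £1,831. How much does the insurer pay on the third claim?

#1 (£2,396): deductible takes £1,248, £1,148 remains; patient's 15% is £172.20. Cost to patient: £1,420.20. OOP to date £1,420.20. Insurer: £2,396 − £1,420.20 = £975.80.
#2 (£300): deductible already satisfied, so patient's share is 15% × £300 = £45. Cost to patient: £45. OOP to date £1,465.20. Plan pays £300 − £45 = £255.
#3 (£1,831): 15% coinsurance on £1,831 = £274.65. Cost to patient: £274.65. OOP to date £1,739.85. Plan pays £1,831 − £274.65 = £1,556.35.

£1,556.35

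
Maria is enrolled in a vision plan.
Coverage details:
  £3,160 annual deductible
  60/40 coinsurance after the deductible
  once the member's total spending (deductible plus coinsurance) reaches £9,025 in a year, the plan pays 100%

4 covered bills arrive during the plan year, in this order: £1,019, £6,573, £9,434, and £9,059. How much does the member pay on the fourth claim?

#1 (£1,019): entire amount goes to the deductible. Cost to member: £1,019. OOP to date £1,019.
#2 (£6,573): deductible takes £2,141, £4,432 remains; member's 40% is £1,772.80. Member pays £3,913.80; OOP now £4,932.80.
#3 (£9,434): deductible already satisfied, so member's share is 40% × £9,434 = £3,773.60. Member owes £3,773.60 (running OOP £8,706.40).
#4 (£9,059): deductible already satisfied, so member's share is 40% × £9,059 = £3,623.60. Adding that to £8,706.40 gives £12,330, past the £9,025 cap; member pays only £9,025 − £8,706.40 = £318.60.

£318.60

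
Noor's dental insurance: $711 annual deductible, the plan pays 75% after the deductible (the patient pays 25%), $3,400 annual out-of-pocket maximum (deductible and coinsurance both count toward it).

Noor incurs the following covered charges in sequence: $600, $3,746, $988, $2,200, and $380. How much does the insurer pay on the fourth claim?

Bill 1, $600: all of it applies to the deductible. Patient pays $600; OOP now $600. Plan pays $600 − $600 = $0.
Bill 2, $3,746: deductible takes $111, $3,635 remains; coinsurance $3,635 × 25% = $908.75. Patient pays $1,019.75; OOP now $1,619.75. Plan pays $3,746 − $1,019.75 = $2,726.25.
Bill 3, $988: deductible already satisfied, so patient's share is 25% × $988 = $247. Patient owes $247 (running OOP $1,866.75). Plan pays $988 − $247 = $741.
Bill 4, $2,200: deductible met; 25% of $2,200 = $550. Patient pays $550; OOP now $2,416.75. Insurer: $2,200 − $550 = $1,650.

$1,650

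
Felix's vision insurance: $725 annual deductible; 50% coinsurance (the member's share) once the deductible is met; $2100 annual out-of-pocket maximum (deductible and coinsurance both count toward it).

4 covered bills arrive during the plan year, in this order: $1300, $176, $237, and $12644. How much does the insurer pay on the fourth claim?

Claim 1 ($1300): $725 finishes the deductible; $575 goes to coinsurance; coinsurance $575 × 50% = $287.50. Cost to member: $1012.50. OOP to date $1012.50. Insurer: $1300 − $1012.50 = $287.50.
Claim 2 ($176): deductible met; 50% of $176 = $88. Member pays $88; OOP now $1100.50. Plan pays $176 − $88 = $88.
Claim 3 ($237): 50% coinsurance on $237 = $118.50. Cost to member: $118.50. OOP to date $1219. Plan pays $237 − $118.50 = $118.50.
Claim 4 ($12644): deductible met; 50% of $12644 = $6322. OOP would hit $7541 > $2100, so the cap limits the member to $2100 − $1219 = $881. Insurer: $12644 − $881 = $11763.

$11763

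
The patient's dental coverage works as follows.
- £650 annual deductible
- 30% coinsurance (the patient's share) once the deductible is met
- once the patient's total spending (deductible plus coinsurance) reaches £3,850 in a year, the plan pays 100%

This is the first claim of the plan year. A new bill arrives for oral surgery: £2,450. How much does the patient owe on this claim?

£1,190

Deductible not yet touched, so the first £650 of the bill goes to the deductible.
The remaining £1,800 (= £2,450 − £650) moves to coinsurance.
Coinsurance: £1,800 × 30% = £540.
So the patient owes £650 + £540 = £1,190 before any cap.
Total out-of-pocket so far would be £0 + £1,190 = £1,190, below the £3,850 cap — no reduction.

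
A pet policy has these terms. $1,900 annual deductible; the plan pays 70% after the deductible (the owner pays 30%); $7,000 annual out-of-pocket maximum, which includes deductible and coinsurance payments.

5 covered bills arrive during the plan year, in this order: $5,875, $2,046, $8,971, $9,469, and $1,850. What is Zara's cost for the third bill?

$2,691.30

Claim 1 ($5,875): $1,900 to deductible, leaving $3,975; owner's 30% is $1,192.50. Cost to owner: $3,092.50. OOP to date $3,092.50.
Claim 2 ($2,046): deductible already satisfied, so owner's share is 30% × $2,046 = $613.80. Owner pays $613.80; OOP now $3,706.30.
Claim 3 ($8,971): 30% coinsurance on $8,971 = $2,691.30. Owner pays $2,691.30; OOP now $6,397.60.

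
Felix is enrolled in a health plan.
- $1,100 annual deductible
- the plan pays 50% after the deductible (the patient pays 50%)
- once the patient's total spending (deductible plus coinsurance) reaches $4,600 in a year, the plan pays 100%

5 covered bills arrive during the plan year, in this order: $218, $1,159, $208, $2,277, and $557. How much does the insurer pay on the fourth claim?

$1,138.50

Claim 1 — $218: fully absorbed by the deductible. Cost to patient: $218. OOP to date $218. Plan pays $218 − $218 = $0.
Claim 2 — $1,159: $882 finishes the deductible; $277 goes to coinsurance; coinsurance $277 × 50% = $138.50. Cost to patient: $1,020.50. OOP to date $1,238.50. Plan pays $1,159 − $1,020.50 = $138.50.
Claim 3 — $208: deductible met; 50% of $208 = $104. Patient pays $104; OOP now $1,342.50. Insurer: $208 − $104 = $104.
Claim 4 — $2,277: deductible already satisfied, so patient's share is 50% × $2,277 = $1,138.50. Cost to patient: $1,138.50. OOP to date $2,481. Plan pays $2,277 − $1,138.50 = $1,138.50.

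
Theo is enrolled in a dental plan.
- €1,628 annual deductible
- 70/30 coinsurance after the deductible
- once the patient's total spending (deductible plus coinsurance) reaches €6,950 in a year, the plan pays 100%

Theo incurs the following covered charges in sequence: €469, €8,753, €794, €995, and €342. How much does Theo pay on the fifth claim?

€102.60

Bill 1, €469: entire amount goes to the deductible. Cost to patient: €469. OOP to date €469.
Bill 2, €8,753: €1,159 to deductible, leaving €7,594; patient's 30% is €2,278.20. Cost to patient: €3,437.20. OOP to date €3,906.20.
Bill 3, €794: 30% coinsurance on €794 = €238.20. Patient owes €238.20 (running OOP €4,144.40).
Bill 4, €995: 30% coinsurance on €995 = €298.50. Cost to patient: €298.50. OOP to date €4,442.90.
Bill 5, €342: deductible met; 30% of €342 = €102.60. Patient pays €102.60; OOP now €4,545.50.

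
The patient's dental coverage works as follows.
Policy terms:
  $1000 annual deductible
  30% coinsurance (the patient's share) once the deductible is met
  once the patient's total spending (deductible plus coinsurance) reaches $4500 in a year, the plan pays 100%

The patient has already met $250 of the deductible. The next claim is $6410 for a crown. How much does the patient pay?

$2448

Remaining deductible: $1000 − $250 = $750.
The remaining $5660 (= $6410 − $750) moves to coinsurance.
30% of $5660 = $1698 falls to the patient.
So the patient owes $750 + $1698 = $2448 before any cap.
Cumulative spending $250 + $2448 = $2698 stays under the $4500 maximum.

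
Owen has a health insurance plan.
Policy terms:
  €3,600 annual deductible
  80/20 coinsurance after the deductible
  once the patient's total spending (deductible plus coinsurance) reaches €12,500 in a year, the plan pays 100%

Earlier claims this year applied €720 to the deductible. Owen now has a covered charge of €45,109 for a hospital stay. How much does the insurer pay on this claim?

Deductible still to meet: €3,600 − €720 = €2,880.
After the €2,880 deductible portion, €45,109 − €2,880 = €42,229 is subject to coinsurance.
20% of €42,229 = €8,445.80 falls to the patient.
So the patient owes €2,880 + €8,445.80 = €11,325.80 before any cap.
Total out-of-pocket so far would be €720 + €11,325.80 = €12,045.80, below the €12,500 cap — no reduction.
The plan picks up €45,109 − €11,325.80 = €33,783.20.

€33,783.20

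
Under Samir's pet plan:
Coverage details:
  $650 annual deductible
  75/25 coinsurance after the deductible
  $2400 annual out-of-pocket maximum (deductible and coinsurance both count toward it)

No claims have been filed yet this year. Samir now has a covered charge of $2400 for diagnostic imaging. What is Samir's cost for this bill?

The full $650 deductible is still open; $650 of this bill applies to it.
The remaining $1750 (= $2400 − $650) moves to coinsurance.
Owner's 25% share of $1750 is $437.50.
That puts the owner's cost at $650 + $437.50 = $1087.50 before any cap.
Cumulative spending $0 + $1087.50 = $1087.50 stays under the $2400 maximum.

$1087.50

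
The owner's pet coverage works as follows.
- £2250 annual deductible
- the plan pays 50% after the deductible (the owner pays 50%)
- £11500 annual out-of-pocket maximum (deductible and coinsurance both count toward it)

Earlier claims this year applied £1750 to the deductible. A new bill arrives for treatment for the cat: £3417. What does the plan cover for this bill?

£1750 of the £2250 deductible is already met, leaving £500.
That leaves £3417 − £500 = £2917 for coinsurance.
Coinsurance: £2917 × 50% = £1458.50.
So the owner owes £500 + £1458.50 = £1958.50 before any cap.
Total out-of-pocket so far would be £1750 + £1958.50 = £3708.50, below the £11500 cap — no reduction.
The plan picks up £3417 − £1958.50 = £1458.50.

£1458.50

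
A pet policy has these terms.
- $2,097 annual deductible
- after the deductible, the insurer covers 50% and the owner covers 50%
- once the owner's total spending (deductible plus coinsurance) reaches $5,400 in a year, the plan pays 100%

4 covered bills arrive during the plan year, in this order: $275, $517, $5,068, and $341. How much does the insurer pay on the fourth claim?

Bill 1, $275: entire amount goes to the deductible. Owner owes $275 (running OOP $275). Plan pays $275 − $275 = $0.
Bill 2, $517: all of it applies to the deductible. Owner pays $517; OOP now $792. Insurer: $517 − $517 = $0.
Bill 3, $5,068: $1,305 to deductible, leaving $3,763; coinsurance $3,763 × 50% = $1,881.50. Owner pays $3,186.50; OOP now $3,978.50. Insurer: $5,068 − $3,186.50 = $1,881.50.
Bill 4, $341: 50% coinsurance on $341 = $170.50. Owner owes $170.50 (running OOP $4,149). Insurer: $341 − $170.50 = $170.50.

$170.50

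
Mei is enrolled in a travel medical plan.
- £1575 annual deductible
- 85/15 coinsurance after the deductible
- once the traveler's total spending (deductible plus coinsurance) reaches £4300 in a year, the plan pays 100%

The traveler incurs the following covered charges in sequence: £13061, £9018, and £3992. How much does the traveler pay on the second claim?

£1002.10

Bill 1, £13061: £1575 finishes the deductible; £11486 goes to coinsurance; 15% of £11486 = £1722.90. Cost to traveler: £3297.90. OOP to date £3297.90.
Bill 2, £9018: 15% coinsurance on £9018 = £1352.70. OOP would hit £4650.60 > £4300, so the cap limits the traveler to £4300 − £3297.90 = £1002.10.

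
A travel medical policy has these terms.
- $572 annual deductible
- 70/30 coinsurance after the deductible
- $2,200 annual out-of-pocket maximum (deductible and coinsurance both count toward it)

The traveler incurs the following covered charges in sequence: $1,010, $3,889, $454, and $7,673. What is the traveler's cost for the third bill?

Claim 1 ($1,010): deductible takes $572, $438 remains; traveler's 30% is $131.40. Traveler owes $703.40 (running OOP $703.40).
Claim 2 ($3,889): deductible met; 30% of $3,889 = $1,166.70. Traveler owes $1,166.70 (running OOP $1,870.10).
Claim 3 ($454): 30% coinsurance on $454 = $136.20. Cost to traveler: $136.20. OOP to date $2,006.30.

$136.20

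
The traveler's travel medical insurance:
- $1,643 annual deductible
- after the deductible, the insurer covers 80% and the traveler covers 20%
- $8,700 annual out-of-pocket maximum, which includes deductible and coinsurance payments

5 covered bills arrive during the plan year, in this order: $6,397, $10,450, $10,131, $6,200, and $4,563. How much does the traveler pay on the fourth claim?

$1,240

Claim 1 — $6,397: $1,643 to deductible, leaving $4,754; 20% of $4,754 = $950.80. Cost to traveler: $2,593.80. OOP to date $2,593.80.
Claim 2 — $10,450: 20% coinsurance on $10,450 = $2,090. Traveler owes $2,090 (running OOP $4,683.80).
Claim 3 — $10,131: deductible already satisfied, so traveler's share is 20% × $10,131 = $2,026.20. Traveler pays $2,026.20; OOP now $6,710.
Claim 4 — $6,200: 20% coinsurance on $6,200 = $1,240. Traveler owes $1,240 (running OOP $7,950).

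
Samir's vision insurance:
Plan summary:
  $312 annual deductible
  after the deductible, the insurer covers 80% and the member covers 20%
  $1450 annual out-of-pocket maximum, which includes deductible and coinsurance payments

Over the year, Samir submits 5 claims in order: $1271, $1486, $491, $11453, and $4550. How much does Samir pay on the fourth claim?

#1 ($1271): $312 to deductible, leaving $959; coinsurance $959 × 20% = $191.80. Cost to member: $503.80. OOP to date $503.80.
#2 ($1486): 20% coinsurance on $1486 = $297.20. Member owes $297.20 (running OOP $801).
#3 ($491): 20% coinsurance on $491 = $98.20. Member pays $98.20; OOP now $899.20.
#4 ($11453): deductible already satisfied, so member's share is 20% × $11453 = $2290.60. That would push OOP to $3189.80, over the $1450 cap, so member pays $1450 − $899.20 = $550.80.

$550.80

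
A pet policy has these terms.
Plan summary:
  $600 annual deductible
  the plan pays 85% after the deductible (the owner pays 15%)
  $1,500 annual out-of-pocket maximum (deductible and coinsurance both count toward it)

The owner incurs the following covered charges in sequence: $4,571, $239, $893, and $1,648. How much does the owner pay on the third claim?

$133.95

Claim 1 — $4,571: deductible takes $600, $3,971 remains; coinsurance $3,971 × 15% = $595.65. Owner pays $1,195.65; OOP now $1,195.65.
Claim 2 — $239: 15% coinsurance on $239 = $35.85. Owner pays $35.85; OOP now $1,231.50.
Claim 3 — $893: deductible met; 15% of $893 = $133.95. Cost to owner: $133.95. OOP to date $1,365.45.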